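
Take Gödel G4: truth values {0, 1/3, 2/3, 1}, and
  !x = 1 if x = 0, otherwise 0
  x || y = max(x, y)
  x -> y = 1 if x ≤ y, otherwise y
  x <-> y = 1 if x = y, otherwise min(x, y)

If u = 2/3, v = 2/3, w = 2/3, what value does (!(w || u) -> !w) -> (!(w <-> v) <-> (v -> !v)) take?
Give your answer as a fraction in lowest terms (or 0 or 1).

w || u = 2/3 || 2/3 = 2/3
!(w || u) = !2/3 = 0
!w = !2/3 = 0
!(w || u) -> !w = 0 -> 0 = 1
w <-> v = 2/3 <-> 2/3 = 1
!(w <-> v) = !1 = 0
!v = !2/3 = 0
v -> !v = 2/3 -> 0 = 0
!(w <-> v) <-> (v -> !v) = 0 <-> 0 = 1
(!(w || u) -> !w) -> (!(w <-> v) <-> (v -> !v)) = 1 -> 1 = 1

1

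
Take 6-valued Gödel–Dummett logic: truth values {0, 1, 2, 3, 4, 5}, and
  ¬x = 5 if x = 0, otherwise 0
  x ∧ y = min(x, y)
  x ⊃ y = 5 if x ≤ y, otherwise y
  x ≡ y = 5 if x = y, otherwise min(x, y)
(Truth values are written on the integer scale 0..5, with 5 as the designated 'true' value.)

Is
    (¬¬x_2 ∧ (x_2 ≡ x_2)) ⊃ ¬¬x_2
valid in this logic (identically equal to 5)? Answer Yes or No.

Yes

x_2 = 0 ↦ 5
x_2 = 1 ↦ 5
x_2 = 2 ↦ 5
x_2 = 3 ↦ 5
x_2 = 4 ↦ 5
x_2 = 5 ↦ 5
Every assignment gives a value ≥ 5.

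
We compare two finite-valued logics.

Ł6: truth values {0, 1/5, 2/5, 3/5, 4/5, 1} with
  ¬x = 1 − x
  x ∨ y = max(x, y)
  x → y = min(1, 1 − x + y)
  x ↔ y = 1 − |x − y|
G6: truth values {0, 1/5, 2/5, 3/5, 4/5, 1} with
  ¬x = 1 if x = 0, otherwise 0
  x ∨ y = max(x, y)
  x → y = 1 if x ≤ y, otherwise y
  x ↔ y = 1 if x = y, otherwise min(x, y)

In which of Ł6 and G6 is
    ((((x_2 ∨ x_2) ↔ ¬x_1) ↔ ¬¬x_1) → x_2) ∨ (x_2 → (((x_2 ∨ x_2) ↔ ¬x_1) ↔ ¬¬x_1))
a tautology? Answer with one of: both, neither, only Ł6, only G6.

In Ł6: every assignment gives 1 — tautology.
In G6: every assignment gives 1 — tautology.

both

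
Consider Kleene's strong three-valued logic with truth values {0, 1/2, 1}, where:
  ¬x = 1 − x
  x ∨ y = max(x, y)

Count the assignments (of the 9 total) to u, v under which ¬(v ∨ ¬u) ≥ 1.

u = 0, v = 0 ↦ 0  <
u = 0, v = 1/2 ↦ 0  <
u = 0, v = 1 ↦ 0  <
u = 1/2, v = 0 ↦ 1/2  <
u = 1/2, v = 1/2 ↦ 1/2  <
u = 1/2, v = 1 ↦ 0  <
u = 1, v = 0 ↦ 1  ≥
u = 1, v = 1/2 ↦ 1/2  <
u = 1, v = 1 ↦ 0  <
So 1 of the 9 assignments meets the threshold.

1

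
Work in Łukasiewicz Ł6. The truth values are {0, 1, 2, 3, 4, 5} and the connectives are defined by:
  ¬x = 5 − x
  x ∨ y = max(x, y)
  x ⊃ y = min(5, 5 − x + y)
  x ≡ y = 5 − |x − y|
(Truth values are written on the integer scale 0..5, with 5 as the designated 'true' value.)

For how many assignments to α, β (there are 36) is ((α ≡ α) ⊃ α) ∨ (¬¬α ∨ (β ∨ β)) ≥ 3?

value 5: 11 assignments (counts)
value 4: 9 assignments (counts)
value 3: 7 assignments (counts)
value 2: 5 assignments
value 1: 3 assignments
value 0: 1 assignment
So 27 of the 36 assignments meet the threshold.

27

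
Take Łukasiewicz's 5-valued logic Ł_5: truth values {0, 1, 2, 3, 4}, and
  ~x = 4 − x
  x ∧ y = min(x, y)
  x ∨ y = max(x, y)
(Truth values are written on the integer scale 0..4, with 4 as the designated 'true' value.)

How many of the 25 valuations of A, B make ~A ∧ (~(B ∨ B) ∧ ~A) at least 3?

value 4: 1 assignment (counts)
value 3: 3 assignments (counts)
value 2: 5 assignments
value 1: 7 assignments
value 0: 9 assignments
So 4 of the 25 assignments meet the threshold.

4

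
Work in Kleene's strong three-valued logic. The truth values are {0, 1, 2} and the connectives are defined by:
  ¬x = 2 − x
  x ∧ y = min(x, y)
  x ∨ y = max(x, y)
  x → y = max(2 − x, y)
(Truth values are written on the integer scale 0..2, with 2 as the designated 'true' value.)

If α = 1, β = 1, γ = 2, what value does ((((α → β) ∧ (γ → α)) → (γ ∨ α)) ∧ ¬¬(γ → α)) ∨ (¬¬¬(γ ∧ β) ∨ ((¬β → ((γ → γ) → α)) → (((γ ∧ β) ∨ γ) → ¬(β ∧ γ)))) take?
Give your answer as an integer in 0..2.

1

α → β = 1 → 1 = 1
γ → α = 2 → 1 = 1
(α → β) ∧ (γ → α) = 1 ∧ 1 = 1
γ ∨ α = 2 ∨ 1 = 2
((α → β) ∧ (γ → α)) → (γ ∨ α) = 1 → 2 = 2
γ → α = 2 → 1 = 1
¬(γ → α) = ¬1 = 1
¬¬(γ → α) = ¬1 = 1
(((α → β) ∧ (γ → α)) → (γ ∨ α)) ∧ ¬¬(γ → α) = 2 ∧ 1 = 1
γ ∧ β = 2 ∧ 1 = 1
¬(γ ∧ β) = ¬1 = 1
¬¬(γ ∧ β) = ¬1 = 1
¬¬¬(γ ∧ β) = ¬1 = 1
¬β = ¬1 = 1
γ → γ = 2 → 2 = 2
(γ → γ) → α = 2 → 1 = 1
¬β → ((γ → γ) → α) = 1 → 1 = 1
γ ∧ β = 2 ∧ 1 = 1
(γ ∧ β) ∨ γ = 1 ∨ 2 = 2
β ∧ γ = 1 ∧ 2 = 1
¬(β ∧ γ) = ¬1 = 1
((γ ∧ β) ∨ γ) → ¬(β ∧ γ) = 2 → 1 = 1
(¬β → ((γ → γ) → α)) → (((γ ∧ β) ∨ γ) → ¬(β ∧ γ)) = 1 → 1 = 1
¬¬¬(γ ∧ β) ∨ ((¬β → ((γ → γ) → α)) → (((γ ∧ β) ∨ γ) → ¬(β ∧ γ))) = 1 ∨ 1 = 1
((((α → β) ∧ (γ → α)) → (γ ∨ α)) ∧ ¬¬(γ → α)) ∨ (¬¬¬(γ ∧ β) ∨ ((¬β → ((γ → γ) → α)) → (((γ ∧ β) ∨ γ) → ¬(β ∧ γ)))) = 1 ∨ 1 = 1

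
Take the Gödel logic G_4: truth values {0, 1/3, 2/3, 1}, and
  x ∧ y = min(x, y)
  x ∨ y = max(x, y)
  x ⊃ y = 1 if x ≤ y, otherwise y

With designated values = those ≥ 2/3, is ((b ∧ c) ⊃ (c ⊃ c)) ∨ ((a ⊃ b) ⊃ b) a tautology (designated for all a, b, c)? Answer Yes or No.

Yes

At a = 1, b = 1/3, c = 0, for instance:
b ∧ c = 1/3 ∧ 0 = 0
c ⊃ c = 0 ⊃ 0 = 1
(b ∧ c) ⊃ (c ⊃ c) = 0 ⊃ 1 = 1
a ⊃ b = 1 ⊃ 1/3 = 1/3
(a ⊃ b) ⊃ b = 1/3 ⊃ 1/3 = 1
((b ∧ c) ⊃ (c ⊃ c)) ∨ ((a ⊃ b) ⊃ b) = 1 ∨ 1 = 1
and checking the remaining 63 assignments likewise gives ≥ 2/3 in every case.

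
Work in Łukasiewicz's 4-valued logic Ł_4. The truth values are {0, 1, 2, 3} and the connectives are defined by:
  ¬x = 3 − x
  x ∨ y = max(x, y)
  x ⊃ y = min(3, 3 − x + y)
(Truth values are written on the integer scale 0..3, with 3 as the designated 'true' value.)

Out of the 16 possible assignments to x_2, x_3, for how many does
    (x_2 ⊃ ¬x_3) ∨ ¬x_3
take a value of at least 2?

13

x_2 = 0, x_3 = 0 ↦ 3  ≥
x_2 = 0, x_3 = 1 ↦ 3  ≥
x_2 = 0, x_3 = 2 ↦ 3  ≥
x_2 = 0, x_3 = 3 ↦ 3  ≥
x_2 = 1, x_3 = 0 ↦ 3  ≥
x_2 = 1, x_3 = 1 ↦ 3  ≥
x_2 = 1, x_3 = 2 ↦ 3  ≥
x_2 = 1, x_3 = 3 ↦ 2  ≥
x_2 = 2, x_3 = 0 ↦ 3  ≥
x_2 = 2, x_3 = 1 ↦ 3  ≥
x_2 = 2, x_3 = 2 ↦ 2  ≥
x_2 = 2, x_3 = 3 ↦ 1  <
x_2 = 3, x_3 = 0 ↦ 3  ≥
x_2 = 3, x_3 = 1 ↦ 2  ≥
x_2 = 3, x_3 = 2 ↦ 1  <
x_2 = 3, x_3 = 3 ↦ 0  <
So 13 of the 16 assignments meet the threshold.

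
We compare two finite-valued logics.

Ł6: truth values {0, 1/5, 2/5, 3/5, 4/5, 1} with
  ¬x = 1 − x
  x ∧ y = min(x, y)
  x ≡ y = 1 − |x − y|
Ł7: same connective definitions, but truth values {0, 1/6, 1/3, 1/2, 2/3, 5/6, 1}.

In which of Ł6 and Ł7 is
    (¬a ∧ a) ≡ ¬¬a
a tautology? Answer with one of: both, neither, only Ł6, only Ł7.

neither

In Ł6: at a = 3/5 the value is 4/5 — not a tautology.
In Ł7: at a = 2/3 the value is 2/3 — not a tautology.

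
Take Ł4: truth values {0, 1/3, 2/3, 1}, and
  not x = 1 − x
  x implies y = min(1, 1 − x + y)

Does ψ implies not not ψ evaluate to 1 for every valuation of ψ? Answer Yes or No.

ψ = 0 ↦ 1
ψ = 1/3 ↦ 1
ψ = 2/3 ↦ 1
ψ = 1 ↦ 1
Every assignment gives a value ≥ 1.

Yes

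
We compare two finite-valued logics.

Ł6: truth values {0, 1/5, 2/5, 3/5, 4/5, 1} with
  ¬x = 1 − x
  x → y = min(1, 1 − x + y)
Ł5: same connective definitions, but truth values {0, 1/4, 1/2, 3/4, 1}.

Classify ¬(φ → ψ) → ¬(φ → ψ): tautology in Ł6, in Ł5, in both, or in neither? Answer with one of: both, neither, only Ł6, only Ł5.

both

In Ł6: every assignment gives 1 — tautology.
In Ł5: every assignment gives 1 — tautology.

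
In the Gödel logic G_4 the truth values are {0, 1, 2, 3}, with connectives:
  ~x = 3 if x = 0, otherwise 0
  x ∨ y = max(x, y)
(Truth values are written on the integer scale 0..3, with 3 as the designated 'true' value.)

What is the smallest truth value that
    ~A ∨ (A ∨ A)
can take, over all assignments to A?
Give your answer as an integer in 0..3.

Take A = 1:
~A = ~1 = 0
A ∨ A = 1 ∨ 1 = 1
~A ∨ (A ∨ A) = 0 ∨ 1 = 1
No assignment yields a value below 1, so this is the minimum.

1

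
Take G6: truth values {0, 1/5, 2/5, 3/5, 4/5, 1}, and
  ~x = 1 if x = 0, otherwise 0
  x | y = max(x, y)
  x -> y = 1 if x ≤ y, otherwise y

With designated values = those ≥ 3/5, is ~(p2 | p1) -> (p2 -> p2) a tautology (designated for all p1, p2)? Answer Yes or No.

At p1 = 1/5, p2 = 1, for instance:
p2 | p1 = 1 | 1/5 = 1
~(p2 | p1) = ~1 = 0
p2 -> p2 = 1 -> 1 = 1
~(p2 | p1) -> (p2 -> p2) = 0 -> 1 = 1
and checking the remaining 35 assignments likewise gives ≥ 3/5 in every case.

Yes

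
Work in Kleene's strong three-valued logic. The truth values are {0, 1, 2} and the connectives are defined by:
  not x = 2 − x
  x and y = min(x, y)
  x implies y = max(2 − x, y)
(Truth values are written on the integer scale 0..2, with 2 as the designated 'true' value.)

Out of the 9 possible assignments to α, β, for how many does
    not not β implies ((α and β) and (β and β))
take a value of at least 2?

4

α = 0, β = 0 ↦ 2  ≥
α = 0, β = 1 ↦ 1  <
α = 0, β = 2 ↦ 0  <
α = 1, β = 0 ↦ 2  ≥
α = 1, β = 1 ↦ 1  <
α = 1, β = 2 ↦ 1  <
α = 2, β = 0 ↦ 2  ≥
α = 2, β = 1 ↦ 1  <
α = 2, β = 2 ↦ 2  ≥
So 4 of the 9 assignments meet the threshold.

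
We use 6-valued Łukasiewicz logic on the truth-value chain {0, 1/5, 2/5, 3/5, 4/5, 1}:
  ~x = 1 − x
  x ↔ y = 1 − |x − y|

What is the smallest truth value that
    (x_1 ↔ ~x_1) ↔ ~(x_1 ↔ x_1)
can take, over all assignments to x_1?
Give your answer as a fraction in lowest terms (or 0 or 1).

Take x_1 = 2/5:
~x_1 = ~2/5 = 3/5
x_1 ↔ ~x_1 = 2/5 ↔ 3/5 = 4/5
x_1 ↔ x_1 = 2/5 ↔ 2/5 = 1
~(x_1 ↔ x_1) = ~1 = 0
(x_1 ↔ ~x_1) ↔ ~(x_1 ↔ x_1) = 4/5 ↔ 0 = 1/5
No assignment yields a value below 1/5, so this is the minimum.

1/5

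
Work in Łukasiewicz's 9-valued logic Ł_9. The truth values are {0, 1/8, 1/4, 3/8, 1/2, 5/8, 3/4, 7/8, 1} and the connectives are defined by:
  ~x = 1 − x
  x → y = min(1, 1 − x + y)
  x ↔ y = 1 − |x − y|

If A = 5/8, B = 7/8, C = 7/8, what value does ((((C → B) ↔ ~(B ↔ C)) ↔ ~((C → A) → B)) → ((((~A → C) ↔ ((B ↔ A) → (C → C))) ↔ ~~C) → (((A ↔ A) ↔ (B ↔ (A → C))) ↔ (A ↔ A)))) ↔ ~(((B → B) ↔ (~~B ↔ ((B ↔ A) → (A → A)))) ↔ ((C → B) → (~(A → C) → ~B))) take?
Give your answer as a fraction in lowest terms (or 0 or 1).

1/8

C → B = 7/8 → 7/8 = 1
B ↔ C = 7/8 ↔ 7/8 = 1
~(B ↔ C) = ~1 = 0
(C → B) ↔ ~(B ↔ C) = 1 ↔ 0 = 0
C → A = 7/8 → 5/8 = 3/4
(C → A) → B = 3/4 → 7/8 = 1
~((C → A) → B) = ~1 = 0
((C → B) ↔ ~(B ↔ C)) ↔ ~((C → A) → B) = 0 ↔ 0 = 1
~A = ~5/8 = 3/8
~A → C = 3/8 → 7/8 = 1
B ↔ A = 7/8 ↔ 5/8 = 3/4
C → C = 7/8 → 7/8 = 1
(B ↔ A) → (C → C) = 3/4 → 1 = 1
(~A → C) ↔ ((B ↔ A) → (C → C)) = 1 ↔ 1 = 1
~C = ~7/8 = 1/8
~~C = ~1/8 = 7/8
((~A → C) ↔ ((B ↔ A) → (C → C))) ↔ ~~C = 1 ↔ 7/8 = 7/8
A ↔ A = 5/8 ↔ 5/8 = 1
A → C = 5/8 → 7/8 = 1
B ↔ (A → C) = 7/8 ↔ 1 = 7/8
(A ↔ A) ↔ (B ↔ (A → C)) = 1 ↔ 7/8 = 7/8
A ↔ A = 5/8 ↔ 5/8 = 1
((A ↔ A) ↔ (B ↔ (A → C))) ↔ (A ↔ A) = 7/8 ↔ 1 = 7/8
(((~A → C) ↔ ((B ↔ A) → (C → C))) ↔ ~~C) → (((A ↔ A) ↔ (B ↔ (A → C))) ↔ (A ↔ A)) = 7/8 → 7/8 = 1
(((C → B) ↔ ~(B ↔ C)) ↔ ~((C → A) → B)) → ((((~A → C) ↔ ((B ↔ A) → (C → C))) ↔ ~~C) → (((A ↔ A) ↔ (B ↔ (A → C))) ↔ (A ↔ A))) = 1 → 1 = 1
B → B = 7/8 → 7/8 = 1
~B = ~7/8 = 1/8
~~B = ~1/8 = 7/8
B ↔ A = 7/8 ↔ 5/8 = 3/4
A → A = 5/8 → 5/8 = 1
(B ↔ A) → (A → A) = 3/4 → 1 = 1
~~B ↔ ((B ↔ A) → (A → A)) = 7/8 ↔ 1 = 7/8
(B → B) ↔ (~~B ↔ ((B ↔ A) → (A → A))) = 1 ↔ 7/8 = 7/8
C → B = 7/8 → 7/8 = 1
A → C = 5/8 → 7/8 = 1
~(A → C) = ~1 = 0
~B = ~7/8 = 1/8
~(A → C) → ~B = 0 → 1/8 = 1
(C → B) → (~(A → C) → ~B) = 1 → 1 = 1
((B → B) ↔ (~~B ↔ ((B ↔ A) → (A → A)))) ↔ ((C → B) → (~(A → C) → ~B)) = 7/8 ↔ 1 = 7/8
~(((B → B) ↔ (~~B ↔ ((B ↔ A) → (A → A)))) ↔ ((C → B) → (~(A → C) → ~B))) = ~7/8 = 1/8
((((C → B) ↔ ~(B ↔ C)) ↔ ~((C → A) → B)) → ((((~A → C) ↔ ((B ↔ A) → (C → C))) ↔ ~~C) → (((A ↔ A) ↔ (B ↔ (A → C))) ↔ (A ↔ A)))) ↔ ~(((B → B) ↔ (~~B ↔ ((B ↔ A) → (A → A)))) ↔ ((C → B) → (~(A → C) → ~B))) = 1 ↔ 1/8 = 1/8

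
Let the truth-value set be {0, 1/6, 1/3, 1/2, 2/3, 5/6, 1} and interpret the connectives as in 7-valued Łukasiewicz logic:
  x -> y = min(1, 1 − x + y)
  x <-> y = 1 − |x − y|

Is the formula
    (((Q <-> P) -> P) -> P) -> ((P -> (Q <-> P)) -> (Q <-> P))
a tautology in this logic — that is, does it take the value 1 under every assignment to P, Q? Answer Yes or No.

At P = 5/6, Q = 1/3, for instance:
Q <-> P = 1/3 <-> 5/6 = 1/2
(Q <-> P) -> P = 1/2 -> 5/6 = 1
((Q <-> P) -> P) -> P = 1 -> 5/6 = 5/6
P -> (Q <-> P) = 5/6 -> 1/2 = 2/3
(P -> (Q <-> P)) -> (Q <-> P) = 2/3 -> 1/2 = 5/6
(((Q <-> P) -> P) -> P) -> ((P -> (Q <-> P)) -> (Q <-> P)) = 5/6 -> 5/6 = 1
and checking the remaining 48 assignments likewise gives ≥ 1 in every case.

Yes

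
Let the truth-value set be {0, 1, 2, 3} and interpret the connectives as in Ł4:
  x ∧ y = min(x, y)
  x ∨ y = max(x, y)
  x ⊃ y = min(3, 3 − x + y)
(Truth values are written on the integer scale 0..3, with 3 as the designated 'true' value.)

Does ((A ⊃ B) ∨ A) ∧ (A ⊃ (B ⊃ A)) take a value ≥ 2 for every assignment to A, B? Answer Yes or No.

Yes

A = 0, B = 0 ↦ 3
A = 0, B = 1 ↦ 3
A = 0, B = 2 ↦ 3
A = 0, B = 3 ↦ 3
A = 1, B = 0 ↦ 2
A = 1, B = 1 ↦ 3
A = 1, B = 2 ↦ 3
A = 1, B = 3 ↦ 3
A = 2, B = 0 ↦ 2
A = 2, B = 1 ↦ 2
A = 2, B = 2 ↦ 3
A = 2, B = 3 ↦ 3
A = 3, B = 0 ↦ 3
A = 3, B = 1 ↦ 3
A = 3, B = 2 ↦ 3
A = 3, B = 3 ↦ 3
Every assignment gives a value ≥ 2.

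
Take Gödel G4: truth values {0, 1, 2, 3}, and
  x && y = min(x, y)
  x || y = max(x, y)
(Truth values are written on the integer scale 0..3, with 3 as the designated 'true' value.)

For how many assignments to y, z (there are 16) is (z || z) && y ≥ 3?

1

y = 0, z = 0 ↦ 0  <
y = 0, z = 1 ↦ 0  <
y = 0, z = 2 ↦ 0  <
y = 0, z = 3 ↦ 0  <
y = 1, z = 0 ↦ 0  <
y = 1, z = 1 ↦ 1  <
y = 1, z = 2 ↦ 1  <
y = 1, z = 3 ↦ 1  <
y = 2, z = 0 ↦ 0  <
y = 2, z = 1 ↦ 1  <
y = 2, z = 2 ↦ 2  <
y = 2, z = 3 ↦ 2  <
y = 3, z = 0 ↦ 0  <
y = 3, z = 1 ↦ 1  <
y = 3, z = 2 ↦ 2  <
y = 3, z = 3 ↦ 3  ≥
So 1 of the 16 assignments meets the threshold.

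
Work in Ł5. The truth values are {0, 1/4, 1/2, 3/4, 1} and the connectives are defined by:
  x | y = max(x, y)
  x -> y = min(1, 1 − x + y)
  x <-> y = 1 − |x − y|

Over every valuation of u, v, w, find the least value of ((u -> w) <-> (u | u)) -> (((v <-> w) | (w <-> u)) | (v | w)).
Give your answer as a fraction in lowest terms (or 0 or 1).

Take u = 1/2, v = 1/2, w = 0:
u -> w = 1/2 -> 0 = 1/2
u | u = 1/2 | 1/2 = 1/2
(u -> w) <-> (u | u) = 1/2 <-> 1/2 = 1
v <-> w = 1/2 <-> 0 = 1/2
w <-> u = 0 <-> 1/2 = 1/2
(v <-> w) | (w <-> u) = 1/2 | 1/2 = 1/2
v | w = 1/2 | 0 = 1/2
((v <-> w) | (w <-> u)) | (v | w) = 1/2 | 1/2 = 1/2
((u -> w) <-> (u | u)) -> (((v <-> w) | (w <-> u)) | (v | w)) = 1 -> 1/2 = 1/2
No assignment yields a value below 1/2, so this is the minimum.

1/2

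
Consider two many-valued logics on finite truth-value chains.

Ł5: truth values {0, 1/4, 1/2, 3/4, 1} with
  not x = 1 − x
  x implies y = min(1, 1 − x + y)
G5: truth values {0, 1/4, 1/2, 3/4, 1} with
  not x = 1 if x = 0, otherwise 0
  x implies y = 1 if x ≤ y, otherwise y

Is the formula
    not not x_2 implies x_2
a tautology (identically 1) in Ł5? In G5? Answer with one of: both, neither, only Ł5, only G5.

In Ł5: every assignment gives 1 — tautology.
In G5: at x_2 = 1/4 the value is 1/4 — not a tautology.

only Ł5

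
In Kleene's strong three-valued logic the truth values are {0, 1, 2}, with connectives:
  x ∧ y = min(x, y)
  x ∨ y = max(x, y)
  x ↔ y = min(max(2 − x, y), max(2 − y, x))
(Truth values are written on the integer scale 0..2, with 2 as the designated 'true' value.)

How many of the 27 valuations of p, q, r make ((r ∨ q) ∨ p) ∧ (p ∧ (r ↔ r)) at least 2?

6

value 2: 6 assignments (counts)
value 1: 12 assignments
value 0: 9 assignments
So 6 of the 27 assignments meet the threshold.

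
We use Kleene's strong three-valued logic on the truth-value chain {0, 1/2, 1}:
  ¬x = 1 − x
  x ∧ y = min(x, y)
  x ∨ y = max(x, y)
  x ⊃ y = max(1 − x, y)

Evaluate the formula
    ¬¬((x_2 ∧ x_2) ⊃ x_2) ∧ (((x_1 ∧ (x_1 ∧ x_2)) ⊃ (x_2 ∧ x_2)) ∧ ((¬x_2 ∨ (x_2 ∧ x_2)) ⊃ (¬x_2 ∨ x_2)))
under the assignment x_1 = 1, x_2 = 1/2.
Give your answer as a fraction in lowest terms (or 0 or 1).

1/2

x_2 ∧ x_2 = 1/2 ∧ 1/2 = 1/2
(x_2 ∧ x_2) ⊃ x_2 = 1/2 ⊃ 1/2 = 1/2
¬((x_2 ∧ x_2) ⊃ x_2) = ¬1/2 = 1/2
¬¬((x_2 ∧ x_2) ⊃ x_2) = ¬1/2 = 1/2
x_1 ∧ x_2 = 1 ∧ 1/2 = 1/2
x_1 ∧ (x_1 ∧ x_2) = 1 ∧ 1/2 = 1/2
x_2 ∧ x_2 = 1/2 ∧ 1/2 = 1/2
(x_1 ∧ (x_1 ∧ x_2)) ⊃ (x_2 ∧ x_2) = 1/2 ⊃ 1/2 = 1/2
¬x_2 = ¬1/2 = 1/2
x_2 ∧ x_2 = 1/2 ∧ 1/2 = 1/2
¬x_2 ∨ (x_2 ∧ x_2) = 1/2 ∨ 1/2 = 1/2
¬x_2 = ¬1/2 = 1/2
¬x_2 ∨ x_2 = 1/2 ∨ 1/2 = 1/2
(¬x_2 ∨ (x_2 ∧ x_2)) ⊃ (¬x_2 ∨ x_2) = 1/2 ⊃ 1/2 = 1/2
((x_1 ∧ (x_1 ∧ x_2)) ⊃ (x_2 ∧ x_2)) ∧ ((¬x_2 ∨ (x_2 ∧ x_2)) ⊃ (¬x_2 ∨ x_2)) = 1/2 ∧ 1/2 = 1/2
¬¬((x_2 ∧ x_2) ⊃ x_2) ∧ (((x_1 ∧ (x_1 ∧ x_2)) ⊃ (x_2 ∧ x_2)) ∧ ((¬x_2 ∨ (x_2 ∧ x_2)) ⊃ (¬x_2 ∨ x_2))) = 1/2 ∧ 1/2 = 1/2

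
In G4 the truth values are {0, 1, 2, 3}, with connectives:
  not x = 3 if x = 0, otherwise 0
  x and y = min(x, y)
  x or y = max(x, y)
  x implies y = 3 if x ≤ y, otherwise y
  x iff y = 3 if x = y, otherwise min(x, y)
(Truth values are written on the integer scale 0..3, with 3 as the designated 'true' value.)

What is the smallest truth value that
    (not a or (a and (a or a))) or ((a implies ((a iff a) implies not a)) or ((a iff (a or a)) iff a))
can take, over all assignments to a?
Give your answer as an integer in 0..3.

1

Take a = 1:
not a = not 1 = 0
a or a = 1 or 1 = 1
a and (a or a) = 1 and 1 = 1
not a or (a and (a or a)) = 0 or 1 = 1
a iff a = 1 iff 1 = 3
not a = not 1 = 0
(a iff a) implies not a = 3 implies 0 = 0
a implies ((a iff a) implies not a) = 1 implies 0 = 0
a or a = 1 or 1 = 1
a iff (a or a) = 1 iff 1 = 3
(a iff (a or a)) iff a = 3 iff 1 = 1
(a implies ((a iff a) implies not a)) or ((a iff (a or a)) iff a) = 0 or 1 = 1
(not a or (a and (a or a))) or ((a implies ((a iff a) implies not a)) or ((a iff (a or a)) iff a)) = 1 or 1 = 1
No assignment yields a value below 1, so this is the minimum.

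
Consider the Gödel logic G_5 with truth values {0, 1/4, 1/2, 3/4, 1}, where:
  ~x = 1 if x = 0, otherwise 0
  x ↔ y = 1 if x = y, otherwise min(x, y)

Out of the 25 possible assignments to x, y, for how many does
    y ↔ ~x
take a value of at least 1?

value 1: 5 assignments (counts)
value 3/4: 1 assignment
value 1/2: 1 assignment
value 1/4: 1 assignment
value 0: 17 assignments
So 5 of the 25 assignments meet the threshold.

5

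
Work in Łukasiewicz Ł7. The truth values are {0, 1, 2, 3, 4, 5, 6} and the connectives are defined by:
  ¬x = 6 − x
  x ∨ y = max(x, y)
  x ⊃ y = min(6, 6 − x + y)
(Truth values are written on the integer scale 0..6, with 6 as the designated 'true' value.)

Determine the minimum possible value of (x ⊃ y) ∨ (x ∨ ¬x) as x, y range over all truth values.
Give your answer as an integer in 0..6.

3

Take x = 3, y = 0:
x ⊃ y = 3 ⊃ 0 = 3
¬x = ¬3 = 3
x ∨ ¬x = 3 ∨ 3 = 3
(x ⊃ y) ∨ (x ∨ ¬x) = 3 ∨ 3 = 3
No assignment yields a value below 3, so this is the minimum.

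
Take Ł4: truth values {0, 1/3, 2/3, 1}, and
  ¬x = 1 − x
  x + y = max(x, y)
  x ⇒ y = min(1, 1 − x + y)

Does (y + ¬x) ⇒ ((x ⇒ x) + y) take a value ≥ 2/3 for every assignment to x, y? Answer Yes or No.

Yes

x = 0, y = 0 ↦ 1
x = 0, y = 1/3 ↦ 1
x = 0, y = 2/3 ↦ 1
x = 0, y = 1 ↦ 1
x = 1/3, y = 0 ↦ 1
x = 1/3, y = 1/3 ↦ 1
x = 1/3, y = 2/3 ↦ 1
x = 1/3, y = 1 ↦ 1
x = 2/3, y = 0 ↦ 1
x = 2/3, y = 1/3 ↦ 1
x = 2/3, y = 2/3 ↦ 1
x = 2/3, y = 1 ↦ 1
x = 1, y = 0 ↦ 1
x = 1, y = 1/3 ↦ 1
x = 1, y = 2/3 ↦ 1
x = 1, y = 1 ↦ 1
Every assignment gives a value ≥ 2/3.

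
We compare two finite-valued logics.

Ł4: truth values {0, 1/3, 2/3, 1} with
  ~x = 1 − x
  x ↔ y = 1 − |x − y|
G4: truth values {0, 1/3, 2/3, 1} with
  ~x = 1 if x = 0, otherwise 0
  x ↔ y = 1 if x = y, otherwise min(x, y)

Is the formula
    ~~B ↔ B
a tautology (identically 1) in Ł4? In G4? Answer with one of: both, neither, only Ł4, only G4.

only Ł4

In Ł4: every assignment gives 1 — tautology.
In G4: at B = 1/3 the value is 1/3 — not a tautology.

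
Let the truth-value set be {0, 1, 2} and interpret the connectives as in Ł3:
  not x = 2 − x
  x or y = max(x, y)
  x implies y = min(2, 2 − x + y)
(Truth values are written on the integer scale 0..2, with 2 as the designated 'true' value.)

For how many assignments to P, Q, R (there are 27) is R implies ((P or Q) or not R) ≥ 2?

value 2: 23 assignments (counts)
value 1: 3 assignments
value 0: 1 assignment
So 23 of the 27 assignments meet the threshold.

23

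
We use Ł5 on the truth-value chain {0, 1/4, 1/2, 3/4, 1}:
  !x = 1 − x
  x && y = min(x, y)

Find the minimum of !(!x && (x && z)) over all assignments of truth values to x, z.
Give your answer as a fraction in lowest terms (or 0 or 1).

Take x = 1/2, z = 1/2:
!x = !1/2 = 1/2
x && z = 1/2 && 1/2 = 1/2
!x && (x && z) = 1/2 && 1/2 = 1/2
!(!x && (x && z)) = !1/2 = 1/2
No assignment yields a value below 1/2, so this is the minimum.

1/2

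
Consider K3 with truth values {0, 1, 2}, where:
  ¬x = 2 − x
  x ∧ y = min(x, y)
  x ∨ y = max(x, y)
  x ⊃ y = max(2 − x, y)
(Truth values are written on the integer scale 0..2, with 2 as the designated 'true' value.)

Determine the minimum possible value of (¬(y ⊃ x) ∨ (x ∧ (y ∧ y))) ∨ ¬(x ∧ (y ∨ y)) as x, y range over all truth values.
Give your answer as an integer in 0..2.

Take x = 1, y = 1:
y ⊃ x = 1 ⊃ 1 = 1
¬(y ⊃ x) = ¬1 = 1
y ∧ y = 1 ∧ 1 = 1
x ∧ (y ∧ y) = 1 ∧ 1 = 1
¬(y ⊃ x) ∨ (x ∧ (y ∧ y)) = 1 ∨ 1 = 1
y ∨ y = 1 ∨ 1 = 1
x ∧ (y ∨ y) = 1 ∧ 1 = 1
¬(x ∧ (y ∨ y)) = ¬1 = 1
(¬(y ⊃ x) ∨ (x ∧ (y ∧ y))) ∨ ¬(x ∧ (y ∨ y)) = 1 ∨ 1 = 1
No assignment yields a value below 1, so this is the minimum.

1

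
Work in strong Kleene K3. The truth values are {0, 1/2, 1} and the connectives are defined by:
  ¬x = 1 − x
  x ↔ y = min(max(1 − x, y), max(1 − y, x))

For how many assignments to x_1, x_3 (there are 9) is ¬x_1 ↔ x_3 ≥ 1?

x_1 = 0, x_3 = 0 ↦ 0  <
x_1 = 0, x_3 = 1/2 ↦ 1/2  <
x_1 = 0, x_3 = 1 ↦ 1  ≥
x_1 = 1/2, x_3 = 0 ↦ 1/2  <
x_1 = 1/2, x_3 = 1/2 ↦ 1/2  <
x_1 = 1/2, x_3 = 1 ↦ 1/2  <
x_1 = 1, x_3 = 0 ↦ 1  ≥
x_1 = 1, x_3 = 1/2 ↦ 1/2  <
x_1 = 1, x_3 = 1 ↦ 0  <
So 2 of the 9 assignments meet the threshold.

2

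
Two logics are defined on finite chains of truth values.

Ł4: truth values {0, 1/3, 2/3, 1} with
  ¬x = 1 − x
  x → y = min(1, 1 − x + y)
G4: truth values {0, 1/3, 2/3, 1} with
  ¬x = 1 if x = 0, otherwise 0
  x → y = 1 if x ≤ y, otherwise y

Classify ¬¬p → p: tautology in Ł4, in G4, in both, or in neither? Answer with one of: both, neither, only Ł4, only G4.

In Ł4: every assignment gives 1 — tautology.
In G4: at p = 1/3 the value is 1/3 — not a tautology.

only Ł4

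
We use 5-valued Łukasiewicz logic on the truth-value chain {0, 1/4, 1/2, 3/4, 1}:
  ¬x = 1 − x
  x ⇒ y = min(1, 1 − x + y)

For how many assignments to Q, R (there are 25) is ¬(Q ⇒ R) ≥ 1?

value 1: 1 assignment (counts)
value 3/4: 2 assignments
value 1/2: 3 assignments
value 1/4: 4 assignments
value 0: 15 assignments
So 1 of the 25 assignments meets the threshold.

1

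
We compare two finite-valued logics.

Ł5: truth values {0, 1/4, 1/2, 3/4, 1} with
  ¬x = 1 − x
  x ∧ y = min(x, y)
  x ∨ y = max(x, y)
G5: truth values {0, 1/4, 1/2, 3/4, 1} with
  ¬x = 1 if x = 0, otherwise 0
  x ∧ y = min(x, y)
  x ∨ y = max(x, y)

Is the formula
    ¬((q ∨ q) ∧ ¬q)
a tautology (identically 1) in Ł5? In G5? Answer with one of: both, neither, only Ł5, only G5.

only G5

In Ł5: at q = 1/4 the value is 3/4 — not a tautology.
In G5: every assignment gives 1 — tautology.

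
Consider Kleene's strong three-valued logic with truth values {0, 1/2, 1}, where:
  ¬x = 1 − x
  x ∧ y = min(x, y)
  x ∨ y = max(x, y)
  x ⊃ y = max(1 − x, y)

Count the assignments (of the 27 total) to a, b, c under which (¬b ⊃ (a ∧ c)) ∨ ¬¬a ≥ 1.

value 1: 15 assignments (counts)
value 1/2: 9 assignments
value 0: 3 assignments
So 15 of the 27 assignments meet the threshold.

15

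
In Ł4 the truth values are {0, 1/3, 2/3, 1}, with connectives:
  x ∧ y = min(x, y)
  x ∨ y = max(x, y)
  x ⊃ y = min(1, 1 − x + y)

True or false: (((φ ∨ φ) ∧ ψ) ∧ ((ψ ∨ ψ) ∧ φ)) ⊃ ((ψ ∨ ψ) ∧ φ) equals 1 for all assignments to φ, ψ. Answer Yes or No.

Yes

φ = 0, ψ = 0 ↦ 1
φ = 0, ψ = 1/3 ↦ 1
φ = 0, ψ = 2/3 ↦ 1
φ = 0, ψ = 1 ↦ 1
φ = 1/3, ψ = 0 ↦ 1
φ = 1/3, ψ = 1/3 ↦ 1
φ = 1/3, ψ = 2/3 ↦ 1
φ = 1/3, ψ = 1 ↦ 1
φ = 2/3, ψ = 0 ↦ 1
φ = 2/3, ψ = 1/3 ↦ 1
φ = 2/3, ψ = 2/3 ↦ 1
φ = 2/3, ψ = 1 ↦ 1
φ = 1, ψ = 0 ↦ 1
φ = 1, ψ = 1/3 ↦ 1
φ = 1, ψ = 2/3 ↦ 1
φ = 1, ψ = 1 ↦ 1
Every assignment gives a value ≥ 1.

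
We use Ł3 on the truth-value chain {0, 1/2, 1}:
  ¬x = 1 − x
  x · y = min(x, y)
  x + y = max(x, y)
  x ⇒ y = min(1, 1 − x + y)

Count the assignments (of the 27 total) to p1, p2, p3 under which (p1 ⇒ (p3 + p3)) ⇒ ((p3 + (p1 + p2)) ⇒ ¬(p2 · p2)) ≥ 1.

value 1: 16 assignments (counts)
value 1/2: 5 assignments
value 0: 6 assignments
So 16 of the 27 assignments meet the threshold.

16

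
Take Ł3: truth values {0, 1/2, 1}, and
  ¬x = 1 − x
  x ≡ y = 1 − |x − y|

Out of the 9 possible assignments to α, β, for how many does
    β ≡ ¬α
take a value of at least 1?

3

α = 0, β = 0 ↦ 0  <
α = 0, β = 1/2 ↦ 1/2  <
α = 0, β = 1 ↦ 1  ≥
α = 1/2, β = 0 ↦ 1/2  <
α = 1/2, β = 1/2 ↦ 1  ≥
α = 1/2, β = 1 ↦ 1/2  <
α = 1, β = 0 ↦ 1  ≥
α = 1, β = 1/2 ↦ 1/2  <
α = 1, β = 1 ↦ 0  <
So 3 of the 9 assignments meet the threshold.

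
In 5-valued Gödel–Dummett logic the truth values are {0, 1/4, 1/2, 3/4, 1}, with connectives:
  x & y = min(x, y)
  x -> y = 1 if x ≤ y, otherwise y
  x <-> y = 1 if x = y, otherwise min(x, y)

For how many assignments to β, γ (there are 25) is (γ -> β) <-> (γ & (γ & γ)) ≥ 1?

1

value 1: 1 assignment (counts)
value 3/4: 3 assignments
value 1/2: 5 assignments
value 1/4: 7 assignments
value 0: 9 assignments
So 1 of the 25 assignments meets the threshold.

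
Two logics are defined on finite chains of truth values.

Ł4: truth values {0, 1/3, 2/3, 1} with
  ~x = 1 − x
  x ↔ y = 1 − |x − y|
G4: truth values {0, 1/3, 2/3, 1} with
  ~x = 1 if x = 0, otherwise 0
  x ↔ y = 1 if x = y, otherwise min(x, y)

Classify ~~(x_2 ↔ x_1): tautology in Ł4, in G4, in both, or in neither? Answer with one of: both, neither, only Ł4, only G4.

In Ł4: at x_1 = 0, x_2 = 1/3 the value is 2/3 — not a tautology.
In G4: at x_1 = 0, x_2 = 1/3 the value is 0 — not a tautology.

neither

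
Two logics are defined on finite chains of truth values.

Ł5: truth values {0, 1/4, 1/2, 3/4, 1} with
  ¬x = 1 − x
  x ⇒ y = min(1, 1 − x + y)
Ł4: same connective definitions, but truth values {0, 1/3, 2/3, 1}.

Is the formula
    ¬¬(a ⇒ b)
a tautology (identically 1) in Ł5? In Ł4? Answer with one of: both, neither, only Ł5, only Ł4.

In Ł5: at a = 1/4, b = 0 the value is 3/4 — not a tautology.
In Ł4: at a = 1/3, b = 0 the value is 2/3 — not a tautology.

neither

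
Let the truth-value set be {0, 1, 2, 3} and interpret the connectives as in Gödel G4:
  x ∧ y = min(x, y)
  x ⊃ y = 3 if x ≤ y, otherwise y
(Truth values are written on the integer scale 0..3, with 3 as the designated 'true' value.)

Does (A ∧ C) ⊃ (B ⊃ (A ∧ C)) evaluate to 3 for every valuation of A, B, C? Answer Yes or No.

At A = 3, B = 1, C = 1, for instance:
A ∧ C = 3 ∧ 1 = 1
B ⊃ (A ∧ C) = 1 ⊃ 1 = 3
(A ∧ C) ⊃ (B ⊃ (A ∧ C)) = 1 ⊃ 3 = 3
and checking the remaining 63 assignments likewise gives ≥ 3 in every case.

Yes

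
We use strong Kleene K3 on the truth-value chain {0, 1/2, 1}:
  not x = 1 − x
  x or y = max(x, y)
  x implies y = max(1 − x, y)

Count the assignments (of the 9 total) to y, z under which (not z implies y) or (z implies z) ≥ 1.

7

y = 0, z = 0 ↦ 1  ≥
y = 0, z = 1/2 ↦ 1/2  <
y = 0, z = 1 ↦ 1  ≥
y = 1/2, z = 0 ↦ 1  ≥
y = 1/2, z = 1/2 ↦ 1/2  <
y = 1/2, z = 1 ↦ 1  ≥
y = 1, z = 0 ↦ 1  ≥
y = 1, z = 1/2 ↦ 1  ≥
y = 1, z = 1 ↦ 1  ≥
So 7 of the 9 assignments meet the threshold.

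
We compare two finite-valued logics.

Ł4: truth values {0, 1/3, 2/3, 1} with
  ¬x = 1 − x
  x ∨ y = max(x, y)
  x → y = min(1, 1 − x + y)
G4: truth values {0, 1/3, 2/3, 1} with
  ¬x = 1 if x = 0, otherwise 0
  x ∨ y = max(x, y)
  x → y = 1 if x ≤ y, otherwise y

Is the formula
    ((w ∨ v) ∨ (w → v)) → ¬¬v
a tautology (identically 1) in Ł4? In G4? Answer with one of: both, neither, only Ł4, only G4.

neither

In Ł4: at v = 0, w = 0 the value is 0 — not a tautology.
In G4: at v = 0, w = 0 the value is 0 — not a tautology.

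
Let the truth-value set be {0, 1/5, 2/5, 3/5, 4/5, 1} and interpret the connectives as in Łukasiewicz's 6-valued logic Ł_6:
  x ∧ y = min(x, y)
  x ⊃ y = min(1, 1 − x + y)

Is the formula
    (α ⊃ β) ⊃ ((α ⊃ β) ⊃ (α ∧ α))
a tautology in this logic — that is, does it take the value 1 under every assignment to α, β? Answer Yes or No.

No

Counterexample: take α = 0, β = 0.
α ⊃ β = 0 ⊃ 0 = 1
α ⊃ β = 0 ⊃ 0 = 1
α ∧ α = 0 ∧ 0 = 0
(α ⊃ β) ⊃ (α ∧ α) = 1 ⊃ 0 = 0
(α ⊃ β) ⊃ ((α ⊃ β) ⊃ (α ∧ α)) = 1 ⊃ 0 = 0
This gives 0 ≠ 1.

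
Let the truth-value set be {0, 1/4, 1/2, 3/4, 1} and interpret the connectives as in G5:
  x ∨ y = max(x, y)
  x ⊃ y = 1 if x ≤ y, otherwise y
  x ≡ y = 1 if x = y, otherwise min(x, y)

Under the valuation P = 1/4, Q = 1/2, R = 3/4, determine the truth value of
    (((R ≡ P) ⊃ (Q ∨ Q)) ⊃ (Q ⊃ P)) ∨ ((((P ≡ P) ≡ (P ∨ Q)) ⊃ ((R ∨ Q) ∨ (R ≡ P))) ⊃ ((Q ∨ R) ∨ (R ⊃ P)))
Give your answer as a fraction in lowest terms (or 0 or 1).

R ≡ P = 3/4 ≡ 1/4 = 1/4
Q ∨ Q = 1/2 ∨ 1/2 = 1/2
(R ≡ P) ⊃ (Q ∨ Q) = 1/4 ⊃ 1/2 = 1
Q ⊃ P = 1/2 ⊃ 1/4 = 1/4
((R ≡ P) ⊃ (Q ∨ Q)) ⊃ (Q ⊃ P) = 1 ⊃ 1/4 = 1/4
P ≡ P = 1/4 ≡ 1/4 = 1
P ∨ Q = 1/4 ∨ 1/2 = 1/2
(P ≡ P) ≡ (P ∨ Q) = 1 ≡ 1/2 = 1/2
R ∨ Q = 3/4 ∨ 1/2 = 3/4
R ≡ P = 3/4 ≡ 1/4 = 1/4
(R ∨ Q) ∨ (R ≡ P) = 3/4 ∨ 1/4 = 3/4
((P ≡ P) ≡ (P ∨ Q)) ⊃ ((R ∨ Q) ∨ (R ≡ P)) = 1/2 ⊃ 3/4 = 1
Q ∨ R = 1/2 ∨ 3/4 = 3/4
R ⊃ P = 3/4 ⊃ 1/4 = 1/4
(Q ∨ R) ∨ (R ⊃ P) = 3/4 ∨ 1/4 = 3/4
(((P ≡ P) ≡ (P ∨ Q)) ⊃ ((R ∨ Q) ∨ (R ≡ P))) ⊃ ((Q ∨ R) ∨ (R ⊃ P)) = 1 ⊃ 3/4 = 3/4
(((R ≡ P) ⊃ (Q ∨ Q)) ⊃ (Q ⊃ P)) ∨ ((((P ≡ P) ≡ (P ∨ Q)) ⊃ ((R ∨ Q) ∨ (R ≡ P))) ⊃ ((Q ∨ R) ∨ (R ⊃ P))) = 1/4 ∨ 3/4 = 3/4

3/4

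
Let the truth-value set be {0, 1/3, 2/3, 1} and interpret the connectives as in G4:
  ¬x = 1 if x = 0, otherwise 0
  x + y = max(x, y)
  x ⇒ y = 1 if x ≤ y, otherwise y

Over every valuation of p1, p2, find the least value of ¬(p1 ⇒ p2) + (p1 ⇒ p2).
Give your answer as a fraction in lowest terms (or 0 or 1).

Take p1 = 2/3, p2 = 1/3:
p1 ⇒ p2 = 2/3 ⇒ 1/3 = 1/3
¬(p1 ⇒ p2) = ¬1/3 = 0
p1 ⇒ p2 = 2/3 ⇒ 1/3 = 1/3
¬(p1 ⇒ p2) + (p1 ⇒ p2) = 0 + 1/3 = 1/3
No assignment yields a value below 1/3, so this is the minimum.

1/3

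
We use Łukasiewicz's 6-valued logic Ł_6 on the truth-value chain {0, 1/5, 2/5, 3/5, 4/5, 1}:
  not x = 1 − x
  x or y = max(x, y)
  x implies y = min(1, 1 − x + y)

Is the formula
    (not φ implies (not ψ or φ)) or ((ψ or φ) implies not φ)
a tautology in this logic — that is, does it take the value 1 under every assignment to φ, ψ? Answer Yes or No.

Counterexample: take φ = 1/5, ψ = 1.
not φ = not 1/5 = 4/5
not ψ = not 1 = 0
not ψ or φ = 0 or 1/5 = 1/5
not φ implies (not ψ or φ) = 4/5 implies 1/5 = 2/5
ψ or φ = 1 or 1/5 = 1
not φ = not 1/5 = 4/5
(ψ or φ) implies not φ = 1 implies 4/5 = 4/5
(not φ implies (not ψ or φ)) or ((ψ or φ) implies not φ) = 2/5 or 4/5 = 4/5
This gives 4/5 ≠ 1.

No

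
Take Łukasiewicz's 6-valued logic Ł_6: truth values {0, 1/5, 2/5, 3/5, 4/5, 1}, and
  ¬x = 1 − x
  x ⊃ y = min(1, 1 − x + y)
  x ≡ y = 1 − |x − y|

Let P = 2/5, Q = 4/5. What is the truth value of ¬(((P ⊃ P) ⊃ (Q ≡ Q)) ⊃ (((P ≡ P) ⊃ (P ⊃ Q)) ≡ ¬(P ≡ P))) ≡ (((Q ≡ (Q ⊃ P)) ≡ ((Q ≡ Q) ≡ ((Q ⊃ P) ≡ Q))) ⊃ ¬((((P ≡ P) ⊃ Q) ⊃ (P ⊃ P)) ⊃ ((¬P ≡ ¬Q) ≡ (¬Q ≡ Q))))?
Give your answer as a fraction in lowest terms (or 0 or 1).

1/5

P ⊃ P = 2/5 ⊃ 2/5 = 1
Q ≡ Q = 4/5 ≡ 4/5 = 1
(P ⊃ P) ⊃ (Q ≡ Q) = 1 ⊃ 1 = 1
P ≡ P = 2/5 ≡ 2/5 = 1
P ⊃ Q = 2/5 ⊃ 4/5 = 1
(P ≡ P) ⊃ (P ⊃ Q) = 1 ⊃ 1 = 1
P ≡ P = 2/5 ≡ 2/5 = 1
¬(P ≡ P) = ¬1 = 0
((P ≡ P) ⊃ (P ⊃ Q)) ≡ ¬(P ≡ P) = 1 ≡ 0 = 0
((P ⊃ P) ⊃ (Q ≡ Q)) ⊃ (((P ≡ P) ⊃ (P ⊃ Q)) ≡ ¬(P ≡ P)) = 1 ⊃ 0 = 0
¬(((P ⊃ P) ⊃ (Q ≡ Q)) ⊃ (((P ≡ P) ⊃ (P ⊃ Q)) ≡ ¬(P ≡ P))) = ¬0 = 1
Q ⊃ P = 4/5 ⊃ 2/5 = 3/5
Q ≡ (Q ⊃ P) = 4/5 ≡ 3/5 = 4/5
Q ≡ Q = 4/5 ≡ 4/5 = 1
Q ⊃ P = 4/5 ⊃ 2/5 = 3/5
(Q ⊃ P) ≡ Q = 3/5 ≡ 4/5 = 4/5
(Q ≡ Q) ≡ ((Q ⊃ P) ≡ Q) = 1 ≡ 4/5 = 4/5
(Q ≡ (Q ⊃ P)) ≡ ((Q ≡ Q) ≡ ((Q ⊃ P) ≡ Q)) = 4/5 ≡ 4/5 = 1
P ≡ P = 2/5 ≡ 2/5 = 1
(P ≡ P) ⊃ Q = 1 ⊃ 4/5 = 4/5
P ⊃ P = 2/5 ⊃ 2/5 = 1
((P ≡ P) ⊃ Q) ⊃ (P ⊃ P) = 4/5 ⊃ 1 = 1
¬P = ¬2/5 = 3/5
¬Q = ¬4/5 = 1/5
¬P ≡ ¬Q = 3/5 ≡ 1/5 = 3/5
¬Q = ¬4/5 = 1/5
¬Q ≡ Q = 1/5 ≡ 4/5 = 2/5
(¬P ≡ ¬Q) ≡ (¬Q ≡ Q) = 3/5 ≡ 2/5 = 4/5
(((P ≡ P) ⊃ Q) ⊃ (P ⊃ P)) ⊃ ((¬P ≡ ¬Q) ≡ (¬Q ≡ Q)) = 1 ⊃ 4/5 = 4/5
¬((((P ≡ P) ⊃ Q) ⊃ (P ⊃ P)) ⊃ ((¬P ≡ ¬Q) ≡ (¬Q ≡ Q))) = ¬4/5 = 1/5
((Q ≡ (Q ⊃ P)) ≡ ((Q ≡ Q) ≡ ((Q ⊃ P) ≡ Q))) ⊃ ¬((((P ≡ P) ⊃ Q) ⊃ (P ⊃ P)) ⊃ ((¬P ≡ ¬Q) ≡ (¬Q ≡ Q))) = 1 ⊃ 1/5 = 1/5
¬(((P ⊃ P) ⊃ (Q ≡ Q)) ⊃ (((P ≡ P) ⊃ (P ⊃ Q)) ≡ ¬(P ≡ P))) ≡ (((Q ≡ (Q ⊃ P)) ≡ ((Q ≡ Q) ≡ ((Q ⊃ P) ≡ Q))) ⊃ ¬((((P ≡ P) ⊃ Q) ⊃ (P ⊃ P)) ⊃ ((¬P ≡ ¬Q) ≡ (¬Q ≡ Q)))) = 1 ≡ 1/5 = 1/5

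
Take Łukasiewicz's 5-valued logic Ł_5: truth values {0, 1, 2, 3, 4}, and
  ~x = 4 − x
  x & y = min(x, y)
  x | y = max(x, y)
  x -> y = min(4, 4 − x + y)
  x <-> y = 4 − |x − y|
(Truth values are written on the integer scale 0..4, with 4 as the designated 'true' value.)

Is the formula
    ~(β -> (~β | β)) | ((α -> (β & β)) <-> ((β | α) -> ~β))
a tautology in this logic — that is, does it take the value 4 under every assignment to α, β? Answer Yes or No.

Counterexample: take α = 0, β = 3.
~β = ~3 = 1
~β | β = 1 | 3 = 3
β -> (~β | β) = 3 -> 3 = 4
~(β -> (~β | β)) = ~4 = 0
β & β = 3 & 3 = 3
α -> (β & β) = 0 -> 3 = 4
β | α = 3 | 0 = 3
~β = ~3 = 1
(β | α) -> ~β = 3 -> 1 = 2
(α -> (β & β)) <-> ((β | α) -> ~β) = 4 <-> 2 = 2
~(β -> (~β | β)) | ((α -> (β & β)) <-> ((β | α) -> ~β)) = 0 | 2 = 2
This gives 2 ≠ 4.

No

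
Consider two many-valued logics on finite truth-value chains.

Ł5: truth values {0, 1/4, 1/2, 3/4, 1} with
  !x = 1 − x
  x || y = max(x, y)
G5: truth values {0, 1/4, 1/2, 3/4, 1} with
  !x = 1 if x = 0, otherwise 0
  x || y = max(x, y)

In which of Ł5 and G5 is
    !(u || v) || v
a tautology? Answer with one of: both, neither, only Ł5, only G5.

In Ł5: at u = 0, v = 1/4 the value is 3/4 — not a tautology.
In G5: at u = 0, v = 1/4 the value is 1/4 — not a tautology.

neither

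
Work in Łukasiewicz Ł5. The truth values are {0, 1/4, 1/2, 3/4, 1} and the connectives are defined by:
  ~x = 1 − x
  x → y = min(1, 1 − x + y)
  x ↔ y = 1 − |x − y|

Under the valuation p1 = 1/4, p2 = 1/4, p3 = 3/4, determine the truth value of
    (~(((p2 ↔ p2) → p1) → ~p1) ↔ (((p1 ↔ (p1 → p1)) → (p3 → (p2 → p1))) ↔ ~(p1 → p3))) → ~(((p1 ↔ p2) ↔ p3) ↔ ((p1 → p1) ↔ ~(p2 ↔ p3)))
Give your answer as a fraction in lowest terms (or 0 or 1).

1/4

p2 ↔ p2 = 1/4 ↔ 1/4 = 1
(p2 ↔ p2) → p1 = 1 → 1/4 = 1/4
~p1 = ~1/4 = 3/4
((p2 ↔ p2) → p1) → ~p1 = 1/4 → 3/4 = 1
~(((p2 ↔ p2) → p1) → ~p1) = ~1 = 0
p1 → p1 = 1/4 → 1/4 = 1
p1 ↔ (p1 → p1) = 1/4 ↔ 1 = 1/4
p2 → p1 = 1/4 → 1/4 = 1
p3 → (p2 → p1) = 3/4 → 1 = 1
(p1 ↔ (p1 → p1)) → (p3 → (p2 → p1)) = 1/4 → 1 = 1
p1 → p3 = 1/4 → 3/4 = 1
~(p1 → p3) = ~1 = 0
((p1 ↔ (p1 → p1)) → (p3 → (p2 → p1))) ↔ ~(p1 → p3) = 1 ↔ 0 = 0
~(((p2 ↔ p2) → p1) → ~p1) ↔ (((p1 ↔ (p1 → p1)) → (p3 → (p2 → p1))) ↔ ~(p1 → p3)) = 0 ↔ 0 = 1
p1 ↔ p2 = 1/4 ↔ 1/4 = 1
(p1 ↔ p2) ↔ p3 = 1 ↔ 3/4 = 3/4
p1 → p1 = 1/4 → 1/4 = 1
p2 ↔ p3 = 1/4 ↔ 3/4 = 1/2
~(p2 ↔ p3) = ~1/2 = 1/2
(p1 → p1) ↔ ~(p2 ↔ p3) = 1 ↔ 1/2 = 1/2
((p1 ↔ p2) ↔ p3) ↔ ((p1 → p1) ↔ ~(p2 ↔ p3)) = 3/4 ↔ 1/2 = 3/4
~(((p1 ↔ p2) ↔ p3) ↔ ((p1 → p1) ↔ ~(p2 ↔ p3))) = ~3/4 = 1/4
(~(((p2 ↔ p2) → p1) → ~p1) ↔ (((p1 ↔ (p1 → p1)) → (p3 → (p2 → p1))) ↔ ~(p1 → p3))) → ~(((p1 ↔ p2) ↔ p3) ↔ ((p1 → p1) ↔ ~(p2 ↔ p3))) = 1 → 1/4 = 1/4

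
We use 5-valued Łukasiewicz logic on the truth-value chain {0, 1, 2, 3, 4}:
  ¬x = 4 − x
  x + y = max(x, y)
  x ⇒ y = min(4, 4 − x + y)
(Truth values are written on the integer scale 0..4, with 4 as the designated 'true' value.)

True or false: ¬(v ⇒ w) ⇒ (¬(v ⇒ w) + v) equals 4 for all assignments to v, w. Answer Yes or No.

At v = 2, w = 3, for instance:
v ⇒ w = 2 ⇒ 3 = 4
¬(v ⇒ w) = ¬4 = 0
¬(v ⇒ w) + v = 0 + 2 = 2
¬(v ⇒ w) ⇒ (¬(v ⇒ w) + v) = 0 ⇒ 2 = 4
and checking the remaining 24 assignments likewise gives ≥ 4 in every case.

Yes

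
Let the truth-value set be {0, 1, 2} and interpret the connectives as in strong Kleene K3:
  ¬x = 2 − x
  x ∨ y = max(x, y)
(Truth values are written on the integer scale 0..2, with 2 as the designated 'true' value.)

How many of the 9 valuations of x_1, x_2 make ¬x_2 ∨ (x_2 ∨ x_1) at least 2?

7

x_1 = 0, x_2 = 0 ↦ 2  ≥
x_1 = 0, x_2 = 1 ↦ 1  <
x_1 = 0, x_2 = 2 ↦ 2  ≥
x_1 = 1, x_2 = 0 ↦ 2  ≥
x_1 = 1, x_2 = 1 ↦ 1  <
x_1 = 1, x_2 = 2 ↦ 2  ≥
x_1 = 2, x_2 = 0 ↦ 2  ≥
x_1 = 2, x_2 = 1 ↦ 2  ≥
x_1 = 2, x_2 = 2 ↦ 2  ≥
So 7 of the 9 assignments meet the threshold.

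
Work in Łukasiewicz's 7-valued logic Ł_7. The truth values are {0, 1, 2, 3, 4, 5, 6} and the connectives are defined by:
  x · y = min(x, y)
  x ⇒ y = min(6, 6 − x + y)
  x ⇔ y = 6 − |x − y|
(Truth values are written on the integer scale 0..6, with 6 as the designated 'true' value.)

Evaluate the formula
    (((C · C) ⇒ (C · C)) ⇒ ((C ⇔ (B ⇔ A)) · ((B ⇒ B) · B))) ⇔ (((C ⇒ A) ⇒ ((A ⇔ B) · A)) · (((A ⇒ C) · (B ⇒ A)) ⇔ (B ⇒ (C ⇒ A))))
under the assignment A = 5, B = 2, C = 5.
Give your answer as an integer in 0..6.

5

C · C = 5 · 5 = 5
C · C = 5 · 5 = 5
(C · C) ⇒ (C · C) = 5 ⇒ 5 = 6
B ⇔ A = 2 ⇔ 5 = 3
C ⇔ (B ⇔ A) = 5 ⇔ 3 = 4
B ⇒ B = 2 ⇒ 2 = 6
(B ⇒ B) · B = 6 · 2 = 2
(C ⇔ (B ⇔ A)) · ((B ⇒ B) · B) = 4 · 2 = 2
((C · C) ⇒ (C · C)) ⇒ ((C ⇔ (B ⇔ A)) · ((B ⇒ B) · B)) = 6 ⇒ 2 = 2
C ⇒ A = 5 ⇒ 5 = 6
A ⇔ B = 5 ⇔ 2 = 3
(A ⇔ B) · A = 3 · 5 = 3
(C ⇒ A) ⇒ ((A ⇔ B) · A) = 6 ⇒ 3 = 3
A ⇒ C = 5 ⇒ 5 = 6
B ⇒ A = 2 ⇒ 5 = 6
(A ⇒ C) · (B ⇒ A) = 6 · 6 = 6
C ⇒ A = 5 ⇒ 5 = 6
B ⇒ (C ⇒ A) = 2 ⇒ 6 = 6
((A ⇒ C) · (B ⇒ A)) ⇔ (B ⇒ (C ⇒ A)) = 6 ⇔ 6 = 6
((C ⇒ A) ⇒ ((A ⇔ B) · A)) · (((A ⇒ C) · (B ⇒ A)) ⇔ (B ⇒ (C ⇒ A))) = 3 · 6 = 3
(((C · C) ⇒ (C · C)) ⇒ ((C ⇔ (B ⇔ A)) · ((B ⇒ B) · B))) ⇔ (((C ⇒ A) ⇒ ((A ⇔ B) · A)) · (((A ⇒ C) · (B ⇒ A)) ⇔ (B ⇒ (C ⇒ A)))) = 2 ⇔ 3 = 5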